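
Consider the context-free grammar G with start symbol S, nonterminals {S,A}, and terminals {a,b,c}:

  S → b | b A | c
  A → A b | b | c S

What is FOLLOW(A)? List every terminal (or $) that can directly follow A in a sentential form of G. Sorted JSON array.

FIRST iteration:
round 1:
  A via A→b: +{b}
  A via A→c S: +{c}
  S via S→b: +{b}
  S via S→c: +{c}
  FIRST(S)={b,c}  FIRST(A)={b,c}
round 2: done
  FIRST(S)={b,c}  FIRST(A)={b,c}

FOLLOW sets:
initialize: $ ∈ FOLLOW(S)
iter 1:
  A→A b: FOLLOW(A) ⊇ FIRST(b) = {b}; new: +{b}
  A→c S: FOLLOW(S) ⊇ FOLLOW(A) ⊇ {b}; new: +{b}
  S→b A: FOLLOW(A) ⊇ FOLLOW(S) ⊇ {$,b}; new: +{$}
  S: {$,b}  A: {$,b}
iter 2: — fixpoint
  S: {$,b}  A: {$,b}

FOLLOW(A) = ["$", "b"]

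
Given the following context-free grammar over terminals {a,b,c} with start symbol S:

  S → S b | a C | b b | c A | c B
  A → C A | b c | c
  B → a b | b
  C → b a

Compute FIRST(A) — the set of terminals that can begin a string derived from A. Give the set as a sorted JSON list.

Compute FIRST by fixpoint:
round 1:
  A via A→b c: +{b}
  A via A→c: +{c}
  B via B→a b: +{a}
  B via B→b: +{b}
  C via C→b a: +{b}
  S via S→a C: +{a}
  S via S→b b: +{b}
  S via S→c A: +{c}
  FIRST(S)={a,b,c}  FIRST(A)={b,c}  FIRST(B)={a,b}  FIRST(C)={b}
round 2: (no change)
  FIRST(S)={a,b,c}  FIRST(A)={b,c}  FIRST(B)={a,b}  FIRST(C)={b}

FIRST(A) = ["b", "c"]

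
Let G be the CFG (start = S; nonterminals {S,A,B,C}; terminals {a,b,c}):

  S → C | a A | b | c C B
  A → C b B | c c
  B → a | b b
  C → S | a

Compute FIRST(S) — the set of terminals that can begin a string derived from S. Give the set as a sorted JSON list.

FIRST sets, iterate to fixpoint:
iter 1:
  A via A→c c: +{c}
  B via B→a: +{a}
  B via B→b b: +{b}
  C via C→a: +{a}
  S via S→C: +{a}
  S via S→b: +{b}
  S via S→c C B: +{c}
  FIRST(S)={a,b,c}  FIRST(A)={c}  FIRST(B)={a,b}  FIRST(C)={a}
iter 2:
  A via A→C b B: +{a}
  C via C→S: +{b,c}
  FIRST(S)={a,b,c}  FIRST(A)={a,c}  FIRST(B)={a,b}  FIRST(C)={a,b,c}
iter 3:
  A via A→C b B: +{b}
  FIRST(S)={a,b,c}  FIRST(A)={a,b,c}  FIRST(B)={a,b}  FIRST(C)={a,b,c}
iter 4: (stable)
  FIRST(S)={a,b,c}  FIRST(A)={a,b,c}  FIRST(B)={a,b}  FIRST(C)={a,b,c}

FIRST(S) = ["a", "b", "c"]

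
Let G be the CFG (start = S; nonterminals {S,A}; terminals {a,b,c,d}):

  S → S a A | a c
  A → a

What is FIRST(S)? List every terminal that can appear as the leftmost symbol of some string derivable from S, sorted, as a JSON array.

FIRST iteration:
iter 1:
  A via A→a: +{a}
  S via S→a c: +{a}
  S: {a}  A: {a}
iter 2: done
  S: {a}  A: {a}

FIRST(S) = ["a"]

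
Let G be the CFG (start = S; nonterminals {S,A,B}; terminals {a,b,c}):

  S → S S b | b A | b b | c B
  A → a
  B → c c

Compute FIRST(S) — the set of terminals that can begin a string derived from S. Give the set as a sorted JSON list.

FIRST sets, iterate to fixpoint:
iter 1:
  A via A→a: +{a}
  B via B→c c: +{c}
  S via S→b A: +{b}
  S via S→c B: +{c}
  FIRST(S)={b,c}  FIRST(A)={a}  FIRST(B)={c}
iter 2: (stable)
  FIRST(S)={b,c}  FIRST(A)={a}  FIRST(B)={c}

FIRST(S) = ["b", "c"]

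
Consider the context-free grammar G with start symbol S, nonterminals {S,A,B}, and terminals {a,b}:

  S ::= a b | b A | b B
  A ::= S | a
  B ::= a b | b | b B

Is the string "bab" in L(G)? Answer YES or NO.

CNF form of G:
  S -> T0 T1 | T1 A | T1 B
  A -> T0 T1 | T1 A | T1 B | a
  B -> T0 T1 | T1 B | b
  T0 -> a
  T1 -> b

CYK fill:
  cell(0,0) b: {B,T1}  orig:{B}
  cell(1,1) a: {A,T0}  orig:{A}
  cell(2,2) b: {B,T1}  orig:{B}
  cell(0,1) ba: {A,S}
  cell(1,2) ab: {A,B,S}
  cell(0,2) bab: {A,B,S}

S ∈ T[0,2] ⇒ YES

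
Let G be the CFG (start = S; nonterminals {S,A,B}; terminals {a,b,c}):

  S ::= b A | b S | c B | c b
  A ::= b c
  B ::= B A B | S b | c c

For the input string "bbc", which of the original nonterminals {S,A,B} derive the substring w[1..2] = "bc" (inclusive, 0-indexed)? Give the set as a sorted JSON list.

Convert to CNF:
  S -> T0 A | T0 S | T1 B | T1 T0
  A -> T0 T1
  B -> B X2 | S T0 | T1 T1
  T0 -> b
  T1 -> c
  X2 -> A B

CYK table (by increasing span) (cells [i..j] with 1 ≤ i ≤ j ≤ 2 only):
  cell(1,1) b: {T0}  orig:{}
  cell(2,2) c: {T1}  orig:{}
  cell(1,2) bc: {A}

Original NTs in T[1,2] deriving "bc": ["A"]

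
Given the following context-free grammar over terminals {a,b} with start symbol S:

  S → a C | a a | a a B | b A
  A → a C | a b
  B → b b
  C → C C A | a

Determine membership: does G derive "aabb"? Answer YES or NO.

Convert to CNF:
  S -> T0 C | T0 T0 | T0 X3 | T1 A
  A -> T0 C | T0 T1
  B -> T1 T1
  C -> C X2 | a
  T0 -> a
  T1 -> b
  X2 -> C A
  X3 -> T0 B

CYK table (by increasing span):
  cell(0,0) a: {C,T0}  orig:{C}
  cell(1,1) a: {C,T0}  orig:{C}
  cell(2,2) b: {T1}  orig:{}
  cell(3,3) b: {T1}  orig:{}
  cell(0,1) aa: {A,S}
  cell(1,2) ab: {A}
  cell(2,3) bb: {B}
  cell(0,2) aab: {X2}  orig:{}
  cell(1,3) abb: {X3}  orig:{}
  cell(0,3) aabb: {S}

S ∈ T[0,3] ⇒ YES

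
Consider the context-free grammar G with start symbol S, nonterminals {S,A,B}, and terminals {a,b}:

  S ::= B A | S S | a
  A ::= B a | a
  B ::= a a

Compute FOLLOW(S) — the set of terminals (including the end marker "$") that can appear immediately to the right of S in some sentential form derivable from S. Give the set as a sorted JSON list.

FIRST sets, iterate to fixpoint:
[1]
  A via A→a: +{a}
  B via B→a a: +{a}
  S via S→B A: +{a}
  S: {a}  A: {a}  B: {a}
[2] (no change)
  S: {a}  A: {a}  B: {a}

FOLLOW iteration:
initialize: $ ∈ FOLLOW(S)
[1]
  A→B a: FOLLOW(B) ⊇ FIRST(a) = {a}; new: +{a}
  S→B A: FOLLOW(A) ⊇ FOLLOW(S) ⊇ {$}; new: +{$}
  S→S S: FOLLOW(S) ⊇ FIRST(S) = {a}; new: +{a}
  FOLLOW(S)={$,a}  FOLLOW(A)={$}  FOLLOW(B)={a}
[2]
  S→B A: FOLLOW(A) ⊇ FOLLOW(S) ⊇ {$,a}; new: +{a}
  FOLLOW(S)={$,a}  FOLLOW(A)={$,a}  FOLLOW(B)={a}
[3] (stable)
  FOLLOW(S)={$,a}  FOLLOW(A)={$,a}  FOLLOW(B)={a}

FOLLOW(S) = ["$", "a"]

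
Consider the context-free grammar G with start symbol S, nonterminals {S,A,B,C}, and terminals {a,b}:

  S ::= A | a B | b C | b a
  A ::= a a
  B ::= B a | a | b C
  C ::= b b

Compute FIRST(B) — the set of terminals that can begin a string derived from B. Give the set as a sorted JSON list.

FIRST iteration:
[1]
  A via A→a a: +{a}
  B via B→a: +{a}
  B via B→b C: +{b}
  C via C→b b: +{b}
  S via S→A: +{a}
  S via S→b C: +{b}
  FIRST(S)={a,b}  FIRST(A)={a}  FIRST(B)={a,b}  FIRST(C)={b}
[2] (no change)
  FIRST(S)={a,b}  FIRST(A)={a}  FIRST(B)={a,b}  FIRST(C)={b}

FIRST(B) = ["a", "b"]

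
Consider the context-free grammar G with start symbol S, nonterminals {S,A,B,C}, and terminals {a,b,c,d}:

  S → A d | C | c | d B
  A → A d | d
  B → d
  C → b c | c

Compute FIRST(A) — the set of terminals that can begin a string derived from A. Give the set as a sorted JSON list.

FIRST iteration:
iter 1:
  A via A→d: +{d}
  B via B→d: +{d}
  C via C→b c: +{b}
  C via C→c: +{c}
  S via S→A d: +{d}
  S via S→C: +{b,c}
  FIRST[S]={b,c,d}  FIRST[A]={d}  FIRST[B]={d}  FIRST[C]={b,c}
iter 2: (no change)
  FIRST[S]={b,c,d}  FIRST[A]={d}  FIRST[B]={d}  FIRST[C]={b,c}

FIRST(A) = ["d"]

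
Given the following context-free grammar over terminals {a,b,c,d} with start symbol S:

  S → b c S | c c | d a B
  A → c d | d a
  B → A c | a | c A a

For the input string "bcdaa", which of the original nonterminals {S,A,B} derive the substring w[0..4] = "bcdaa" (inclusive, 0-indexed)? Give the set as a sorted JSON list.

CNF form of G:
  S -> T0 T0 | T1 X6 | T3 X5
  A -> T0 T1 | T1 T2
  B -> A T0 | T0 X4 | a
  T0 -> c
  T1 -> d
  T2 -> a
  T3 -> b
  X4 -> A T2
  X5 -> T0 S
  X6 -> T2 B

Fill CYK table bottom-up — only the sub-triangle for w[0..4]:
  [0..0]={T3}  "b"  orig:{}
  [1..1]={T0}  "c"  orig:{}
  [2..2]={T1}  "d"  orig:{}
  [3..3]={B,T2}  "a"  orig:{B}
  [4..4]={B,T2}  "a"  orig:{B}
  [0..1]=∅  "bc"
  [1..2]={A}  "cd"
  [2..3]={A}  "da"
  [3..4]={X6}  "aa"  orig:{}
  [0..2]=∅  "bcd"
  [1..3]={X4}  "cda"  orig:{}
  [2..4]={S,X4}  "daa"  orig:{S}
  [0..3]=∅  "bcda"
  [1..4]={B,X5}  "cdaa"  orig:{B}
  [0..4]={S}  "bcdaa"

Original NTs in T[0,4] deriving "bcdaa": ["S"]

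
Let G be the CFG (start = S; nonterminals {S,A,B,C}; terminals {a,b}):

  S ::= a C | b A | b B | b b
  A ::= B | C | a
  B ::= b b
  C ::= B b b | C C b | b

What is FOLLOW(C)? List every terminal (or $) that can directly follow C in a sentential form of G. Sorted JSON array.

Compute FIRST by fixpoint:
round 1:
  A via A→a: +{a}
  B via B→b b: +{b}
  C via C→B b b: +{b}
  S via S→a C: +{a}
  S via S→b A: +{b}
  FIRST(S)={a,b}  FIRST(A)={a}  FIRST(B)={b}  FIRST(C)={b}
round 2:
  A via A→B: +{b}
  FIRST(S)={a,b}  FIRST(A)={a,b}  FIRST(B)={b}  FIRST(C)={b}
round 3: — fixpoint
  FIRST(S)={a,b}  FIRST(A)={a,b}  FIRST(B)={b}  FIRST(C)={b}

Compute FOLLOW by fixpoint:
seed FOLLOW(S) with $
[1]
  C→B b b: FOLLOW(B) ⊇ FIRST(b) = {b}; new: +{b}
  C→C C b: FOLLOW(C) ⊇ FIRST(C) = {b}; new: +{b}
  S→a C: FOLLOW(C) ⊇ FOLLOW(S) ⊇ {$}; new: +{$}
  S→b A: FOLLOW(A) ⊇ FOLLOW(S) ⊇ {$}; new: +{$}
  S→b B: FOLLOW(B) ⊇ FOLLOW(S) ⊇ {$}; new: +{$}
  FOLLOW[S]={$}  FOLLOW[A]={$}  FOLLOW[B]={$,b}  FOLLOW[C]={$,b}
[2] done
  FOLLOW[S]={$}  FOLLOW[A]={$}  FOLLOW[B]={$,b}  FOLLOW[C]={$,b}

FOLLOW(C) = ["$", "b"]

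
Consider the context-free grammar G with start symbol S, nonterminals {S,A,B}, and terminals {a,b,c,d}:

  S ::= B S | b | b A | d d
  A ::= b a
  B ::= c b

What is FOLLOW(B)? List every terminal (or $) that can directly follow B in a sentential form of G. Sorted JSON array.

FIRST sets, iterate to fixpoint:
[1]
  A via A→b a: +{b}
  B via B→c b: +{c}
  S via S→B S: +{c}
  S via S→b: +{b}
  S via S→d d: +{d}
  S: {b,c,d}  A: {b}  B: {c}
[2] — fixpoint
  S: {b,c,d}  A: {b}  B: {c}

Compute FOLLOW by fixpoint:
FOLLOW(S) := {$}
iter 1:
  S→B S: FOLLOW(B) ⊇ FIRST(S) = {b,c,d}; new: +{b,c,d}
  S→b A: FOLLOW(A) ⊇ FOLLOW(S) ⊇ {$}; new: +{$}
  FOLLOW(S)={$}  FOLLOW(A)={$}  FOLLOW(B)={b,c,d}
iter 2: (stable)
  FOLLOW(S)={$}  FOLLOW(A)={$}  FOLLOW(B)={b,c,d}

FOLLOW(B) = ["b", "c", "d"]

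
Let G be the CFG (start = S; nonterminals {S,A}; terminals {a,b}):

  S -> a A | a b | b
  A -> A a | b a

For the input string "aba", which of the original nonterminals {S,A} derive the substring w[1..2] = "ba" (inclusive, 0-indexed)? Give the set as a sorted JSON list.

CNF form of G:
  S -> T0 A | T0 T1 | b
  A -> A T0 | T1 T0
  T0 -> a
  T1 -> b

CYK fill — only the sub-triangle for w[1..2]:
  [1..1]={S,T1}  "b"  orig:{S}
  [2..2]={T0}  "a"  orig:{}
  [1..2]={A}  "ba"

Original NTs in T[1,2] deriving "ba": ["A"]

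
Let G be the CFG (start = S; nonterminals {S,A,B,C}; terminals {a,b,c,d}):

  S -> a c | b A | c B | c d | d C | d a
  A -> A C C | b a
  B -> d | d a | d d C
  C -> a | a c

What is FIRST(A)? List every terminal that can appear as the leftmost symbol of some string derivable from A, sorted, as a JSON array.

FIRST sets, iterate to fixpoint:
iter 1:
  A via A→b a: +{b}
  B via B→d: +{d}
  C via C→a: +{a}
  S via S→a c: +{a}
  S via S→b A: +{b}
  S via S→c B: +{c}
  S via S→d C: +{d}
  FIRST(S)={a,b,c,d}  FIRST(A)={b}  FIRST(B)={d}  FIRST(C)={a}
iter 2: done
  FIRST(S)={a,b,c,d}  FIRST(A)={b}  FIRST(B)={d}  FIRST(C)={a}

FIRST(A) = ["b"]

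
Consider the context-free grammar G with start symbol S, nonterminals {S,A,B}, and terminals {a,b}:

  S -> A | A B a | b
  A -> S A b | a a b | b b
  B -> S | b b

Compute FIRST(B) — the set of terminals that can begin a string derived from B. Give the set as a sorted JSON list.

FIRST iteration:
[1]
  A via A→a a b: +{a}
  A via A→b b: +{b}
  B via B→b b: +{b}
  S via S→A: +{a,b}
  FIRST[S]={a,b}  FIRST[A]={a,b}  FIRST[B]={b}
[2]
  B via B→S: +{a}
  FIRST[S]={a,b}  FIRST[A]={a,b}  FIRST[B]={a,b}
[3] (no change)
  FIRST[S]={a,b}  FIRST[A]={a,b}  FIRST[B]={a,b}

FIRST(B) = ["a", "b"]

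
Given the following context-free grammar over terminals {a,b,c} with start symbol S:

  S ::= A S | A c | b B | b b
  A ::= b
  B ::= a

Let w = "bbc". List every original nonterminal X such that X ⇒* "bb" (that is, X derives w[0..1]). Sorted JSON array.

CNF form of G:
  S -> A S | A T0 | T1 B | T1 T1
  A -> b
  B -> a
  T0 -> c
  T1 -> b

CYK table (by increasing span), restricted to cells inside w[0..1]:
  [0..0]={A,T1}  "b"  orig:{A}
  [1..1]={A,T1}  "b"  orig:{A}
  [0..1]={S}  "bb"

Original NTs in T[0,1] deriving "bb": ["S"]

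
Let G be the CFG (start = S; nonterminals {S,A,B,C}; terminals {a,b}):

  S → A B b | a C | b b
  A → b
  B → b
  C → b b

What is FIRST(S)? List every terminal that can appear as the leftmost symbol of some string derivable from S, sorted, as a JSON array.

Compute FIRST by fixpoint:
iter 1:
  A via A→b: +{b}
  B via B→b: +{b}
  C via C→b b: +{b}
  S via S→A B b: +{b}
  S via S→a C: +{a}
  FIRST(S)={a,b}  FIRST(A)={b}  FIRST(B)={b}  FIRST(C)={b}
iter 2: (no change)
  FIRST(S)={a,b}  FIRST(A)={b}  FIRST(B)={b}  FIRST(C)={b}

FIRST(S) = ["a", "b"]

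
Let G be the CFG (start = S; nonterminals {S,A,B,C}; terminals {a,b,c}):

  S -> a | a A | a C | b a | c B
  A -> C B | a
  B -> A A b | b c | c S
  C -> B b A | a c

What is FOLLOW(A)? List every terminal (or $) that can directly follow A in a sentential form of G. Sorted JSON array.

FIRST sets, iterate to fixpoint:
pass 1:
  A via A→a: +{a}
  B via B→A A b: +{a}
  B via B→b c: +{b}
  B via B→c S: +{c}
  C via C→B b A: +{a,b,c}
  S via S→a: +{a}
  S via S→b a: +{b}
  S via S→c B: +{c}
  FIRST(S)={a,b,c}  FIRST(A)={a}  FIRST(B)={a,b,c}  FIRST(C)={a,b,c}
pass 2:
  A via A→C B: +{b,c}
  FIRST(S)={a,b,c}  FIRST(A)={a,b,c}  FIRST(B)={a,b,c}  FIRST(C)={a,b,c}
pass 3: (no change)
  FIRST(S)={a,b,c}  FIRST(A)={a,b,c}  FIRST(B)={a,b,c}  FIRST(C)={a,b,c}

Compute FOLLOW by fixpoint:
initialize: $ ∈ FOLLOW(S)
iter 1:
  A→C B: FOLLOW(C) ⊇ FIRST(B) = {a,b,c}; new: +{a,b,c}
  B→A A b: FOLLOW(A) ⊇ FIRST(A) = {a,b,c}; new: +{a,b,c}
  C→B b A: FOLLOW(B) ⊇ FIRST(b) = {b}; new: +{b}
  S→a A: FOLLOW(A) ⊇ FOLLOW(S) ⊇ {$}; new: +{$}
  S→a C: FOLLOW(C) ⊇ FOLLOW(S) ⊇ {$}; new: +{$}
  S→c B: FOLLOW(B) ⊇ FOLLOW(S) ⊇ {$}; new: +{$}
  S: {$}  A: {$,a,b,c}  B: {$,b}  C: {$,a,b,c}
iter 2:
  A→C B: FOLLOW(B) ⊇ FOLLOW(A) ⊇ {$,a,b,c}; new: +{a,c}
  B→c S: FOLLOW(S) ⊇ FOLLOW(B) ⊇ {$,a,b,c}; new: +{a,b,c}
  S: {$,a,b,c}  A: {$,a,b,c}  B: {$,a,b,c}  C: {$,a,b,c}
iter 3: (no change)
  S: {$,a,b,c}  A: {$,a,b,c}  B: {$,a,b,c}  C: {$,a,b,c}

FOLLOW(A) = ["$", "a", "b", "c"]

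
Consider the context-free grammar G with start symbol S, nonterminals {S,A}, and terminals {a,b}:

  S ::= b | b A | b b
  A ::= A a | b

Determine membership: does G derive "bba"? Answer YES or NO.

CNF form of G:
  S -> T1 A | T1 T1 | b
  A -> A T0 | b
  T0 -> a
  T1 -> b

Fill CYK table bottom-up:
  cell(0,0) b: {A,S,T1}  orig:{A,S}
  cell(1,1) b: {A,S,T1}  orig:{A,S}
  cell(2,2) a: {T0}  orig:{}
  cell(0,1) bb: {S}
  cell(1,2) ba: {A}
  cell(0,2) bba: {S}

S ∈ T[0,2] ⇒ YES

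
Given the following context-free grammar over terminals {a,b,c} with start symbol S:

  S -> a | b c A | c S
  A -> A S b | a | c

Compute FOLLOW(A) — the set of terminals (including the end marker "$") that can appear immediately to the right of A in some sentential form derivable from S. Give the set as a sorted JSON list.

FIRST sets, iterate to fixpoint:
[1]
  A via A→a: +{a}
  A via A→c: +{c}
  S via S→a: +{a}
  S via S→b c A: +{b}
  S via S→c S: +{c}
  S: {a,b,c}  A: {a,c}
[2] done
  S: {a,b,c}  A: {a,c}

FOLLOW iteration:
seed FOLLOW(S) with $
[1]
  A→A S b: FOLLOW(A) ⊇ FIRST(S) = {a,b,c}; new: +{a,b,c}
  A→A S b: FOLLOW(S) ⊇ FIRST(b) = {b}; new: +{b}
  S→b c A: FOLLOW(A) ⊇ FOLLOW(S) ⊇ {$,b}; new: +{$}
  FOLLOW(S)={$,b}  FOLLOW(A)={$,a,b,c}
[2] — fixpoint
  FOLLOW(S)={$,b}  FOLLOW(A)={$,a,b,c}

FOLLOW(A) = ["$", "a", "b", "c"]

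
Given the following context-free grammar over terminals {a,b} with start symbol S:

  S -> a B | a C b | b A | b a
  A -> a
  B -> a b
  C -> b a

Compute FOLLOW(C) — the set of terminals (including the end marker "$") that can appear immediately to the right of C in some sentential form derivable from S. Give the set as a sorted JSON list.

Compute FIRST by fixpoint:
iter 1:
  A via A→a: +{a}
  B via B→a b: +{a}
  C via C→b a: +{b}
  S via S→a B: +{a}
  S via S→b A: +{b}
  FIRST(S)={a,b}  FIRST(A)={a}  FIRST(B)={a}  FIRST(C)={b}
iter 2: (no change)
  FIRST(S)={a,b}  FIRST(A)={a}  FIRST(B)={a}  FIRST(C)={b}

Compute FOLLOW by fixpoint:
initialize: $ ∈ FOLLOW(S)
[1]
  S→a B: FOLLOW(B) ⊇ FOLLOW(S) ⊇ {$}; new: +{$}
  S→a C b: FOLLOW(C) ⊇ FIRST(b) = {b}; new: +{b}
  S→b A: FOLLOW(A) ⊇ FOLLOW(S) ⊇ {$}; new: +{$}
  FOLLOW(S)={$}  FOLLOW(A)={$}  FOLLOW(B)={$}  FOLLOW(C)={b}
[2] (no change)
  FOLLOW(S)={$}  FOLLOW(A)={$}  FOLLOW(B)={$}  FOLLOW(C)={b}

FOLLOW(C) = ["b"]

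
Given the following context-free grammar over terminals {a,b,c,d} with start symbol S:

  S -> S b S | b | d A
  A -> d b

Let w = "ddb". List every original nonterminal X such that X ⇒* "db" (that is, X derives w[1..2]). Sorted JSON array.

CNF form of G:
  S -> S X2 | T0 A | b
  A -> T0 T1
  T0 -> d
  T1 -> b
  X2 -> T1 S

Fill CYK table bottom-up (cells [i..j] with 1 ≤ i ≤ j ≤ 2 only):
  cell(1,1) d: {T0}  orig:{}
  cell(2,2) b: {S,T1}  orig:{S}
  cell(1,2) db: {A}

Original NTs in T[1,2] deriving "db": ["A"]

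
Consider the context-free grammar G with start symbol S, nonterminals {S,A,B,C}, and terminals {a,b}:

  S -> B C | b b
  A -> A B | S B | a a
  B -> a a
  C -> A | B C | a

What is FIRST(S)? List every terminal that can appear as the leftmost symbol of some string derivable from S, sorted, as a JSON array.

FIRST iteration:
pass 1:
  A via A→a a: +{a}
  B via B→a a: +{a}
  C via C→A: +{a}
  S via S→B C: +{a}
  S via S→b b: +{b}
  FIRST(S)={a,b}  FIRST(A)={a}  FIRST(B)={a}  FIRST(C)={a}
pass 2:
  A via A→S B: +{b}
  C via C→A: +{b}
  FIRST(S)={a,b}  FIRST(A)={a,b}  FIRST(B)={a}  FIRST(C)={a,b}
pass 3: (stable)
  FIRST(S)={a,b}  FIRST(A)={a,b}  FIRST(B)={a}  FIRST(C)={a,b}

FIRST(S) = ["a", "b"]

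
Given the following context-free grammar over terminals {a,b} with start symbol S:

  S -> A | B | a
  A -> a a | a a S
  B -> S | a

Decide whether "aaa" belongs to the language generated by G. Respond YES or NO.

CNF form of G:
  S -> T0 T0 | T0 X3 | a
  A -> T0 T0 | T0 X1
  B -> T0 T0 | T0 X2 | a
  T0 -> a
  X1 -> T0 S
  X2 -> T0 S
  X3 -> T0 S

CYK table (by increasing span):
  T[0,0] 'a' = {B,S,T0}  orig:{B,S}
  T[1,1] 'a' = {B,S,T0}  orig:{B,S}
  T[2,2] 'a' = {B,S,T0}  orig:{B,S}
  T[0,1] 'aa' = {A,B,S,X1,X2,X3}  orig:{A,B,S}
  T[1,2] 'aa' = {A,B,S,X1,X2,X3}  orig:{A,B,S}
  T[0,2] 'aaa' = {A,B,S,X1,X2,X3}  orig:{A,B,S}

S ∈ T[0,2] ⇒ YES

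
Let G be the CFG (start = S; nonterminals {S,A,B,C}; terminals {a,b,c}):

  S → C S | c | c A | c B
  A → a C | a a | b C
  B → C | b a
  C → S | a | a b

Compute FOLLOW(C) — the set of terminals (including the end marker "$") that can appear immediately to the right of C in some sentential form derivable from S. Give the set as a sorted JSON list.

FIRST iteration:
iter 1:
  A via A→a C: +{a}
  A via A→b C: +{b}
  B via B→b a: +{b}
  C via C→a: +{a}
  S via S→C S: +{a}
  S via S→c: +{c}
  FIRST(S)={a,c}  FIRST(A)={a,b}  FIRST(B)={b}  FIRST(C)={a}
iter 2:
  B via B→C: +{a}
  C via C→S: +{c}
  FIRST(S)={a,c}  FIRST(A)={a,b}  FIRST(B)={a,b}  FIRST(C)={a,c}
iter 3:
  B via B→C: +{c}
  FIRST(S)={a,c}  FIRST(A)={a,b}  FIRST(B)={a,b,c}  FIRST(C)={a,c}
iter 4: — fixpoint
  FIRST(S)={a,c}  FIRST(A)={a,b}  FIRST(B)={a,b,c}  FIRST(C)={a,c}

FOLLOW iteration:
initialize: $ ∈ FOLLOW(S)
iter 1:
  S→C S: FOLLOW(C) ⊇ FIRST(S) = {a,c}; new: +{a,c}
  S→c A: FOLLOW(A) ⊇ FOLLOW(S) ⊇ {$}; new: +{$}
  S→c B: FOLLOW(B) ⊇ FOLLOW(S) ⊇ {$}; new: +{$}
  S: {$}  A: {$}  B: {$}  C: {a,c}
iter 2:
  A→a C: FOLLOW(C) ⊇ FOLLOW(A) ⊇ {$}; new: +{$}
  C→S: FOLLOW(S) ⊇ FOLLOW(C) ⊇ {$,a,c}; new: +{a,c}
  S→c A: FOLLOW(A) ⊇ FOLLOW(S) ⊇ {$,a,c}; new: +{a,c}
  S→c B: FOLLOW(B) ⊇ FOLLOW(S) ⊇ {$,a,c}; new: +{a,c}
  S: {$,a,c}  A: {$,a,c}  B: {$,a,c}  C: {$,a,c}
iter 3: (stable)
  S: {$,a,c}  A: {$,a,c}  B: {$,a,c}  C: {$,a,c}

FOLLOW(C) = ["$", "a", "c"]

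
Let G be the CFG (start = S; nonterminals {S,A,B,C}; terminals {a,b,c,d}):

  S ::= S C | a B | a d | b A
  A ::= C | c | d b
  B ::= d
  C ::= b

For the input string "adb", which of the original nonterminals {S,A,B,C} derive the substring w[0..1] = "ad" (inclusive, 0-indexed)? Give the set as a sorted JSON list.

Convert to CNF:
  S -> S C | T1 A | T2 B | T2 T0
  A -> T0 T1 | b | c
  B -> d
  C -> b
  T0 -> d
  T1 -> b
  T2 -> a

CYK fill — only the sub-triangle for w[0..1]:
  T[0,0] 'a' = {T2}  orig:{}
  T[1,1] 'd' = {B,T0}  orig:{B}
  T[0,1] 'ad' = {S}

Original NTs in T[0,1] deriving "ad": ["S"]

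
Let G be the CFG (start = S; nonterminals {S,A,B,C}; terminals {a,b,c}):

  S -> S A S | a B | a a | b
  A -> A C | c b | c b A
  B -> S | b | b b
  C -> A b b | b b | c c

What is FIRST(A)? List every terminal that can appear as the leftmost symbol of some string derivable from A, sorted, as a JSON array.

FIRST sets, iterate to fixpoint:
pass 1:
  A via A→c b: +{c}
  B via B→b: +{b}
  C via C→A b b: +{c}
  C via C→b b: +{b}
  S via S→a B: +{a}
  S via S→b: +{b}
  S: {a,b}  A: {c}  B: {b}  C: {b,c}
pass 2:
  B via B→S: +{a}
  S: {a,b}  A: {c}  B: {a,b}  C: {b,c}
pass 3: — fixpoint
  S: {a,b}  A: {c}  B: {a,b}  C: {b,c}

FIRST(A) = ["c"]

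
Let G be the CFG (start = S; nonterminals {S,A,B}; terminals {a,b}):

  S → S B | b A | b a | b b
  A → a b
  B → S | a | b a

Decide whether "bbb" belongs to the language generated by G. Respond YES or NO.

CNF form of G:
  S -> S B | T1 A | T1 T0 | T1 T1
  A -> T0 T1
  B -> S B | T1 A | T1 T0 | T1 T1 | a
  T0 -> a
  T1 -> b

CYK table (by increasing span):
  cell(0,0) b: {T1}  orig:{}
  cell(1,1) b: {T1}  orig:{}
  cell(2,2) b: {T1}  orig:{}
  cell(0,1) bb: {B,S}
  cell(1,2) bb: {B,S}
  cell(0,2) bbb: ∅

S ∉ T[0,2] ⇒ NO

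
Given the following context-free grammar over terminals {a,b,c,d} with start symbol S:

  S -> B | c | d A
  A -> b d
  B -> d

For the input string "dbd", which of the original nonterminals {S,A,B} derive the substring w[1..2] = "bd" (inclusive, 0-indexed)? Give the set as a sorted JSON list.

Convert to CNF:
  S -> T1 A | c | d
  A -> T0 T1
  B -> d
  T0 -> b
  T1 -> d

Fill CYK table bottom-up — only the sub-triangle for w[1..2]:
  [1..1]={T0}  "b"  orig:{}
  [2..2]={B,S,T1}  "d"  orig:{B,S}
  [1..2]={A}  "bd"

Original NTs in T[1,2] deriving "bd": ["A"]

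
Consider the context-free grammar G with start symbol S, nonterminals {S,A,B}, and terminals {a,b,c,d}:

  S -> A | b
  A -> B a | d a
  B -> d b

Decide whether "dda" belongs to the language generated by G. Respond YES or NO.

Convert to CNF:
  S -> B T0 | T1 T0 | b
  A -> B T0 | T1 T0
  B -> T1 T2
  T0 -> a
  T1 -> d
  T2 -> b

CYK fill:
  cell(0,0) d: {T1}  orig:{}
  cell(1,1) d: {T1}  orig:{}
  cell(2,2) a: {T0}  orig:{}
  cell(0,1) dd: ∅
  cell(1,2) da: {A,S}
  cell(0,2) dda: ∅

S ∉ T[0,2] ⇒ NO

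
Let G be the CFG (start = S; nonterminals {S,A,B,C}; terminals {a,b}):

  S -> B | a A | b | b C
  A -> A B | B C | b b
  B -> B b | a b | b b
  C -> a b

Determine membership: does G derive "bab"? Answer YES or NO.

Convert to CNF:
  S -> B T0 | T0 C | T0 T0 | T1 A | T1 T0 | b
  A -> A B | B C | T0 T0
  B -> B T0 | T0 T0 | T1 T0
  C -> T1 T0
  T0 -> b
  T1 -> a

CYK fill:
  cell(0,0) b: {S,T0}  orig:{S}
  cell(1,1) a: {T1}  orig:{}
  cell(2,2) b: {S,T0}  orig:{S}
  cell(0,1) ba: ∅
  cell(1,2) ab: {B,C,S}
  cell(0,2) bab: {S}

S ∈ T[0,2] ⇒ YES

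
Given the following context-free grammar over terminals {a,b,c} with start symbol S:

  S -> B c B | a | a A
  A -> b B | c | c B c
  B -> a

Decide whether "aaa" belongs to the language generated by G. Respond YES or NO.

CNF form of G:
  S -> B X4 | T2 A | a
  A -> T0 B | T1 X3 | c
  B -> a
  T0 -> b
  T1 -> c
  T2 -> a
  X3 -> B T1
  X4 -> T1 B

CYK fill:
  [0..0]={B,S,T2}  "a"  orig:{B,S}
  [1..1]={B,S,T2}  "a"  orig:{B,S}
  [2..2]={B,S,T2}  "a"  orig:{B,S}
  [0..1]=∅  "aa"
  [1..2]=∅  "aa"
  [0..2]=∅  "aaa"

S ∉ T[0,2] ⇒ NO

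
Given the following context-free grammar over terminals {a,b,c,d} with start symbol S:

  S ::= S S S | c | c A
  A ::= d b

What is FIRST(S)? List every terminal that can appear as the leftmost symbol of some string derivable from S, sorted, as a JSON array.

FIRST iteration:
round 1:
  A via A→d b: +{d}
  S via S→c: +{c}
  FIRST(S)={c}  FIRST(A)={d}
round 2: (no change)
  FIRST(S)={c}  FIRST(A)={d}

FIRST(S) = ["c"]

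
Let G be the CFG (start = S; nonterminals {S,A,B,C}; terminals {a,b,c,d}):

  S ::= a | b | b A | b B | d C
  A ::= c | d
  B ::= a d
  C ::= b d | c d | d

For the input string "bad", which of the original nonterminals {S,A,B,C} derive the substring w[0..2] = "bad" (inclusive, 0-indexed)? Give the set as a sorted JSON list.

Convert to CNF:
  S -> T1 C | T2 A | T2 B | a | b
  A -> c | d
  B -> T0 T1
  C -> T2 T1 | T3 T1 | d
  T0 -> a
  T1 -> d
  T2 -> b
  T3 -> c

CYK table (by increasing span) — only the sub-triangle for w[0..2]:
  T[0,0] 'b' = {S,T2}  orig:{S}
  T[1,1] 'a' = {S,T0}  orig:{S}
  T[2,2] 'd' = {A,C,T1}  orig:{A,C}
  T[0,1] 'ba' = ∅
  T[1,2] 'ad' = {B}
  T[0,2] 'bad' = {S}

Original NTs in T[0,2] deriving "bad": ["S"]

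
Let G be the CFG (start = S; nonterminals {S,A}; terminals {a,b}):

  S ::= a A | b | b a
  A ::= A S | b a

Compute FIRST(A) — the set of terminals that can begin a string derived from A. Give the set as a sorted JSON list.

Compute FIRST by fixpoint:
round 1:
  A via A→b a: +{b}
  S via S→a A: +{a}
  S via S→b: +{b}
  S: {a,b}  A: {b}
round 2: done
  S: {a,b}  A: {b}

FIRST(A) = ["b"]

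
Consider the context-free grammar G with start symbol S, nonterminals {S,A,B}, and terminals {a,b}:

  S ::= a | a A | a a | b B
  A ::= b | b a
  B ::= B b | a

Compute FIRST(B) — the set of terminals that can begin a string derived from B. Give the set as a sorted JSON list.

FIRST iteration:
[1]
  A via A→b: +{b}
  B via B→a: +{a}
  S via S→a: +{a}
  S via S→b B: +{b}
  S: {a,b}  A: {b}  B: {a}
[2] done
  S: {a,b}  A: {b}  B: {a}

FIRST(B) = ["a"]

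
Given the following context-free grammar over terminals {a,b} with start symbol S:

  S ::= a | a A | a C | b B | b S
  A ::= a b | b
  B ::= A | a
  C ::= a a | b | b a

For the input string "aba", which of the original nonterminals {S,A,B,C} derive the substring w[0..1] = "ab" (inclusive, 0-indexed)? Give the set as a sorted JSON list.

Convert to CNF:
  S -> T0 A | T0 C | T1 B | T1 S | a
  A -> T0 T1 | b
  B -> T0 T1 | a | b
  C -> T0 T0 | T1 T0 | b
  T0 -> a
  T1 -> b

CYK fill, restricted to cells inside w[0..1]:
  T[0,0] 'a' = {B,S,T0}  orig:{B,S}
  T[1,1] 'b' = {A,B,C,T1}  orig:{A,B,C}
  T[0,1] 'ab' = {A,B,S}

Original NTs in T[0,1] deriving "ab": ["A", "B", "S"]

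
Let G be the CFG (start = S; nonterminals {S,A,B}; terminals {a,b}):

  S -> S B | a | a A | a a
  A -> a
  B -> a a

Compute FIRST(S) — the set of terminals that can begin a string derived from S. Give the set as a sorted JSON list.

FIRST iteration:
[1]
  A via A→a: +{a}
  B via B→a a: +{a}
  S via S→a: +{a}
  FIRST[S]={a}  FIRST[A]={a}  FIRST[B]={a}
[2] done
  FIRST[S]={a}  FIRST[A]={a}  FIRST[B]={a}

FIRST(S) = ["a"]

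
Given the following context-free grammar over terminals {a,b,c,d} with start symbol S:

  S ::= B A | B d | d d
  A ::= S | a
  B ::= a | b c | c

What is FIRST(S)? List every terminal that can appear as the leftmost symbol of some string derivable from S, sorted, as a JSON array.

FIRST iteration:
round 1:
  A via A→a: +{a}
  B via B→a: +{a}
  B via B→b c: +{b}
  B via B→c: +{c}
  S via S→B A: +{a,b,c}
  S via S→d d: +{d}
  FIRST(S)={a,b,c,d}  FIRST(A)={a}  FIRST(B)={a,b,c}
round 2:
  A via A→S: +{b,c,d}
  FIRST(S)={a,b,c,d}  FIRST(A)={a,b,c,d}  FIRST(B)={a,b,c}
round 3: (stable)
  FIRST(S)={a,b,c,d}  FIRST(A)={a,b,c,d}  FIRST(B)={a,b,c}

FIRST(S) = ["a", "b", "c", "d"]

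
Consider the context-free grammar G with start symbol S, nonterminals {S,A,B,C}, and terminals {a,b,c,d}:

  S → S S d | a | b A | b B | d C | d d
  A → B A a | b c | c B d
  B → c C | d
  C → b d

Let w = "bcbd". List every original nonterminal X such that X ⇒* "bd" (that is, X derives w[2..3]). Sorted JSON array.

Convert to CNF:
  S -> S X6 | T1 A | T1 B | T3 C | T3 T3 | a
  A -> B X4 | T1 T2 | T2 X5
  B -> T2 C | d
  C -> T1 T3
  T0 -> a
  T1 -> b
  T2 -> c
  T3 -> d
  X4 -> A T0
  X5 -> B T3
  X6 -> S T3

Fill CYK table bottom-up — only the sub-triangle for w[2..3]:
  T[2,2] 'b' = {T1}  orig:{}
  T[3,3] 'd' = {B,T3}  orig:{B}
  T[2,3] 'bd' = {C,S}

Original NTs in T[2,3] deriving "bd": ["C", "S"]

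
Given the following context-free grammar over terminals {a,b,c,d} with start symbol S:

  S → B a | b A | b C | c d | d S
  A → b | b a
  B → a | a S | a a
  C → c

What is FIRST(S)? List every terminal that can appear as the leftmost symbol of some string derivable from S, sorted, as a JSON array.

Compute FIRST by fixpoint:
iter 1:
  A via A→b: +{b}
  B via B→a: +{a}
  C via C→c: +{c}
  S via S→B a: +{a}
  S via S→b A: +{b}
  S via S→c d: +{c}
  S via S→d S: +{d}
  FIRST[S]={a,b,c,d}  FIRST[A]={b}  FIRST[B]={a}  FIRST[C]={c}
iter 2: — fixpoint
  FIRST[S]={a,b,c,d}  FIRST[A]={b}  FIRST[B]={a}  FIRST[C]={c}

FIRST(S) = ["a", "b", "c", "d"]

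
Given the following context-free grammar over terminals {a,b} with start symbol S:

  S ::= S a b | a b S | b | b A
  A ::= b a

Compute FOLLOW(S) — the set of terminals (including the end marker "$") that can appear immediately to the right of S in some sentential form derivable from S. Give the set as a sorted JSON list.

FIRST sets, iterate to fixpoint:
round 1:
  A via A→b a: +{b}
  S via S→a b S: +{a}
  S via S→b: +{b}
  FIRST(S)={a,b}  FIRST(A)={b}
round 2: (stable)
  FIRST(S)={a,b}  FIRST(A)={b}

FOLLOW sets:
FOLLOW(S) := {$}
pass 1:
  S→S a b: FOLLOW(S) ⊇ FIRST(a) = {a}; new: +{a}
  S→b A: FOLLOW(A) ⊇ FOLLOW(S) ⊇ {$,a}; new: +{$,a}
  S: {$,a}  A: {$,a}
pass 2: — fixpoint
  S: {$,a}  A: {$,a}

FOLLOW(S) = ["$", "a"]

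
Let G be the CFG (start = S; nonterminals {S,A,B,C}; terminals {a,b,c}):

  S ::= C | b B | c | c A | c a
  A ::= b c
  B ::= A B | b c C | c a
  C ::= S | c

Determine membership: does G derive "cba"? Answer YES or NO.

Convert to CNF:
  S -> T0 B | T1 A | T1 T2 | c
  A -> T0 T1
  B -> A B | T0 X3 | T1 T2
  C -> T0 B | T1 A | T1 T2 | c
  T0 -> b
  T1 -> c
  T2 -> a
  X3 -> T1 C

CYK table (by increasing span):
  [0..0]={C,S,T1}  "c"  orig:{C,S}
  [1..1]={T0}  "b"  orig:{}
  [2..2]={T2}  "a"  orig:{}
  [0..1]=∅  "cb"
  [1..2]=∅  "ba"
  [0..2]=∅  "cba"

S ∉ T[0,2] ⇒ NO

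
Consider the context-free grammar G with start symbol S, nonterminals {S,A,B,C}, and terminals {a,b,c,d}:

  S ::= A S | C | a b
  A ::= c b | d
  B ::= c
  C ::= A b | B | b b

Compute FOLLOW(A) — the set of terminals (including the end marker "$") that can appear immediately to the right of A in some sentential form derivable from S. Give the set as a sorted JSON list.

Compute FIRST by fixpoint:
round 1:
  A via A→c b: +{c}
  A via A→d: +{d}
  B via B→c: +{c}
  C via C→A b: +{c,d}
  C via C→b b: +{b}
  S via S→A S: +{c,d}
  S via S→C: +{b}
  S via S→a b: +{a}
  S: {a,b,c,d}  A: {c,d}  B: {c}  C: {b,c,d}
round 2: — fixpoint
  S: {a,b,c,d}  A: {c,d}  B: {c}  C: {b,c,d}

Compute FOLLOW by fixpoint:
seed FOLLOW(S) with $
iter 1:
  C→A b: FOLLOW(A) ⊇ FIRST(b) = {b}; new: +{b}
  S→A S: FOLLOW(A) ⊇ FIRST(S) = {a,b,c,d}; new: +{a,c,d}
  S→C: FOLLOW(C) ⊇ FOLLOW(S) ⊇ {$}; new: +{$}
  FOLLOW(S)={$}  FOLLOW(A)={a,b,c,d}  FOLLOW(B)={}  FOLLOW(C)={$}
iter 2:
  C→B: FOLLOW(B) ⊇ FOLLOW(C) ⊇ {$}; new: +{$}
  FOLLOW(S)={$}  FOLLOW(A)={a,b,c,d}  FOLLOW(B)={$}  FOLLOW(C)={$}
iter 3: — fixpoint
  FOLLOW(S)={$}  FOLLOW(A)={a,b,c,d}  FOLLOW(B)={$}  FOLLOW(C)={$}

FOLLOW(A) = ["a", "b", "c", "d"]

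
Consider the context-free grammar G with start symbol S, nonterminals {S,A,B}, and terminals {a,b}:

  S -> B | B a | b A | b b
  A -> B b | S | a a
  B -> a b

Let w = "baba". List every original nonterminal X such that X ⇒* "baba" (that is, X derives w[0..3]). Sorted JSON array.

CNF form of G:
  S -> B T0 | T0 T1 | T1 A | T1 T1
  A -> B T0 | B T1 | T0 T0 | T0 T1 | T1 A | T1 T1
  B -> T0 T1
  T0 -> a
  T1 -> b

Fill CYK table bottom-up, restricted to cells inside w[0..3]:
  cell(0,0) b: {T1}  orig:{}
  cell(1,1) a: {T0}  orig:{}
  cell(2,2) b: {T1}  orig:{}
  cell(3,3) a: {T0}  orig:{}
  cell(0,1) ba: ∅
  cell(1,2) ab: {A,B,S}
  cell(2,3) ba: ∅
  cell(0,2) bab: {A,S}
  cell(1,3) aba: {A,S}
  cell(0,3) baba: {A,S}

Original NTs in T[0,3] deriving "baba": ["A", "S"]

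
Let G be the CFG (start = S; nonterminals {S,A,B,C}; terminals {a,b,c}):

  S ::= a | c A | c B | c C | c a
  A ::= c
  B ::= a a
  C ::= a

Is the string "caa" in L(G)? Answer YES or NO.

CNF form of G:
  S -> T1 A | T1 B | T1 C | T1 T0 | a
  A -> c
  B -> T0 T0
  C -> a
  T0 -> a
  T1 -> c

Fill CYK table bottom-up:
  [0..0]={A,T1}  "c"  orig:{A}
  [1..1]={C,S,T0}  "a"  orig:{C,S}
  [2..2]={C,S,T0}  "a"  orig:{C,S}
  [0..1]={S}  "ca"
  [1..2]={B}  "aa"
  [0..2]={S}  "caa"

S ∈ T[0,2] ⇒ YES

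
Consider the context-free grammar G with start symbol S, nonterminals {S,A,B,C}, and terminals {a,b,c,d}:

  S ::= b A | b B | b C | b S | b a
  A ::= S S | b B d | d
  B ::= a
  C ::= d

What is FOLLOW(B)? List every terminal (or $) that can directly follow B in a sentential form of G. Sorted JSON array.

FIRST sets, iterate to fixpoint:
pass 1:
  A via A→b B d: +{b}
  A via A→d: +{d}
  B via B→a: +{a}
  C via C→d: +{d}
  S via S→b A: +{b}
  FIRST(S)={b}  FIRST(A)={b,d}  FIRST(B)={a}  FIRST(C)={d}
pass 2: — fixpoint
  FIRST(S)={b}  FIRST(A)={b,d}  FIRST(B)={a}  FIRST(C)={d}

FOLLOW iteration:
initialize: $ ∈ FOLLOW(S)
[1]
  A→S S: FOLLOW(S) ⊇ FIRST(S) = {b}; new: +{b}
  A→b B d: FOLLOW(B) ⊇ FIRST(d) = {d}; new: +{d}
  S→b A: FOLLOW(A) ⊇ FOLLOW(S) ⊇ {$,b}; new: +{$,b}
  S→b B: FOLLOW(B) ⊇ FOLLOW(S) ⊇ {$,b}; new: +{$,b}
  S→b C: FOLLOW(C) ⊇ FOLLOW(S) ⊇ {$,b}; new: +{$,b}
  FOLLOW(S)={$,b}  FOLLOW(A)={$,b}  FOLLOW(B)={$,b,d}  FOLLOW(C)={$,b}
[2] — fixpoint
  FOLLOW(S)={$,b}  FOLLOW(A)={$,b}  FOLLOW(B)={$,b,d}  FOLLOW(C)={$,b}

FOLLOW(B) = ["$", "b", "d"]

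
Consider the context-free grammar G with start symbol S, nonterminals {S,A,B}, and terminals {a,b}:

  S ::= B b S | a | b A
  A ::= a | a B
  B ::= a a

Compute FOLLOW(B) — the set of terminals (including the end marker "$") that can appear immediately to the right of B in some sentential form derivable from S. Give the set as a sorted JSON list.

FIRST sets, iterate to fixpoint:
round 1:
  A via A→a: +{a}
  B via B→a a: +{a}
  S via S→B b S: +{a}
  S via S→b A: +{b}
  FIRST[S]={a,b}  FIRST[A]={a}  FIRST[B]={a}
round 2: (no change)
  FIRST[S]={a,b}  FIRST[A]={a}  FIRST[B]={a}

FOLLOW iteration:
seed FOLLOW(S) with $
[1]
  S→B b S: FOLLOW(B) ⊇ FIRST(b) = {b}; new: +{b}
  S→b A: FOLLOW(A) ⊇ FOLLOW(S) ⊇ {$}; new: +{$}
  FOLLOW(S)={$}  FOLLOW(A)={$}  FOLLOW(B)={b}
[2]
  A→a B: FOLLOW(B) ⊇ FOLLOW(A) ⊇ {$}; new: +{$}
  FOLLOW(S)={$}  FOLLOW(A)={$}  FOLLOW(B)={$,b}
[3] done
  FOLLOW(S)={$}  FOLLOW(A)={$}  FOLLOW(B)={$,b}

FOLLOW(B) = ["$", "b"]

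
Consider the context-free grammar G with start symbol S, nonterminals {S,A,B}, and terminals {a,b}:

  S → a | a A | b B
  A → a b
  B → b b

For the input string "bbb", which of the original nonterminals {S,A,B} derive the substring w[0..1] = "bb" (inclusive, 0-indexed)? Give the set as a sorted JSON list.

CNF form of G:
  S -> T0 A | T1 B | a
  A -> T0 T1
  B -> T1 T1
  T0 -> a
  T1 -> b

CYK fill (cells [i..j] with 0 ≤ i ≤ j ≤ 1 only):
  T[0,0] 'b' = {T1}  orig:{}
  T[1,1] 'b' = {T1}  orig:{}
  T[0,1] 'bb' = {B}

Original NTs in T[0,1] deriving "bb": ["B"]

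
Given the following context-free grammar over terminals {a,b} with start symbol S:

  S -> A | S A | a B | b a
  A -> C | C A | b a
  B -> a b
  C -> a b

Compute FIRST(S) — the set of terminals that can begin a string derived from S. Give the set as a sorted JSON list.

FIRST iteration:
[1]
  A via A→b a: +{b}
  B via B→a b: +{a}
  C via C→a b: +{a}
  S via S→A: +{b}
  S via S→a B: +{a}
  FIRST[S]={a,b}  FIRST[A]={b}  FIRST[B]={a}  FIRST[C]={a}
[2]
  A via A→C: +{a}
  FIRST[S]={a,b}  FIRST[A]={a,b}  FIRST[B]={a}  FIRST[C]={a}
[3] (stable)
  FIRST[S]={a,b}  FIRST[A]={a,b}  FIRST[B]={a}  FIRST[C]={a}

FIRST(S) = ["a", "b"]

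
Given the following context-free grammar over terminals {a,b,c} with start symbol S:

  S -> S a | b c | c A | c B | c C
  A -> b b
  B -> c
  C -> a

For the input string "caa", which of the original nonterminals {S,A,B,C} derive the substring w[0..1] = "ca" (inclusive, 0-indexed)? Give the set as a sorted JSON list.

Convert to CNF:
  S -> S T1 | T0 T2 | T2 A | T2 B | T2 C
  A -> T0 T0
  B -> c
  C -> a
  T0 -> b
  T1 -> a
  T2 -> c

CYK fill — only the sub-triangle for w[0..1]:
  [0..0]={B,T2}  "c"  orig:{B}
  [1..1]={C,T1}  "a"  orig:{C}
  [0..1]={S}  "ca"

Original NTs in T[0,1] deriving "ca": ["S"]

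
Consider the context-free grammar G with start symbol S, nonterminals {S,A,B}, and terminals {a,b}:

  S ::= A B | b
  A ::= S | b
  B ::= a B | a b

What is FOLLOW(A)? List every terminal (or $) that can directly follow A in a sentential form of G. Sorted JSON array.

FIRST iteration:
[1]
  A via A→b: +{b}
  B via B→a B: +{a}
  S via S→A B: +{b}
  S: {b}  A: {b}  B: {a}
[2] (no change)
  S: {b}  A: {b}  B: {a}

Compute FOLLOW by fixpoint:
seed FOLLOW(S) with $
pass 1:
  S→A B: FOLLOW(A) ⊇ FIRST(B) = {a}; new: +{a}
  S→A B: FOLLOW(B) ⊇ FOLLOW(S) ⊇ {$}; new: +{$}
  S: {$}  A: {a}  B: {$}
pass 2:
  A→S: FOLLOW(S) ⊇ FOLLOW(A) ⊇ {a}; new: +{a}
  S→A B: FOLLOW(B) ⊇ FOLLOW(S) ⊇ {$,a}; new: +{a}
  S: {$,a}  A: {a}  B: {$,a}
pass 3: — fixpoint
  S: {$,a}  A: {a}  B: {$,a}

FOLLOW(A) = ["a"]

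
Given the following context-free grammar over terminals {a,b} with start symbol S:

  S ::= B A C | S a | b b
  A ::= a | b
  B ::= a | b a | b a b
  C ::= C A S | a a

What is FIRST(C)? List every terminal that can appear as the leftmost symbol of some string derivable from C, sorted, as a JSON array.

FIRST sets, iterate to fixpoint:
pass 1:
  A via A→a: +{a}
  A via A→b: +{b}
  B via B→a: +{a}
  B via B→b a: +{b}
  C via C→a a: +{a}
  S via S→B A C: +{a,b}
  FIRST[S]={a,b}  FIRST[A]={a,b}  FIRST[B]={a,b}  FIRST[C]={a}
pass 2: (stable)
  FIRST[S]={a,b}  FIRST[A]={a,b}  FIRST[B]={a,b}  FIRST[C]={a}

FIRST(C) = ["a"]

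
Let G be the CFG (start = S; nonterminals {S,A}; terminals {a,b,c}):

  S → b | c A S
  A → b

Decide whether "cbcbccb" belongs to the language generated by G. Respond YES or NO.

CNF form of G:
  S -> T0 X1 | b
  A -> b
  T0 -> c
  X1 -> A S

CYK fill:
  T[0,0] 'c' = {T0}  orig:{}
  T[1,1] 'b' = {A,S}
  T[2,2] 'c' = {T0}  orig:{}
  T[3,3] 'b' = {A,S}
  T[4,4] 'c' = {T0}  orig:{}
  T[5,5] 'c' = {T0}  orig:{}
  T[6,6] 'b' = {A,S}
  T[0,1] 'cb' = ∅
  T[1,2] 'bc' = ∅
  T[2,3] 'cb' = ∅
  T[3,4] 'bc' = ∅
  T[4,5] 'cc' = ∅
  T[5,6] 'cb' = ∅
  T[0,2] 'cbc' = ∅
  T[1,3] 'bcb' = ∅
  T[2,4] 'cbc' = ∅
  T[3,5] 'bcc' = ∅
  T[4,6] 'ccb' = ∅
  T[0,3] 'cbcb' = ∅
  T[1,4] 'bcbc' = ∅
  T[2,5] 'cbcc' = ∅
  T[3,6] 'bccb' = ∅
  T[0,4] 'cbcbc' = ∅
  T[1,5] 'bcbcc' = ∅
  T[2,6] 'cbccb' = ∅
  T[0,5] 'cbcbcc' = ∅
  T[1,6] 'bcbccb' = ∅
  T[0,6] 'cbcbccb' = ∅

S ∉ T[0,6] ⇒ NO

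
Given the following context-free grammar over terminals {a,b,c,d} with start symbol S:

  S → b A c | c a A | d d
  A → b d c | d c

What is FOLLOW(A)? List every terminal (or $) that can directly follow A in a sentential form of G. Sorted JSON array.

FIRST iteration:
pass 1:
  A via A→b d c: +{b}
  A via A→d c: +{d}
  S via S→b A c: +{b}
  S via S→c a A: +{c}
  S via S→d d: +{d}
  S: {b,c,d}  A: {b,d}
pass 2: done
  S: {b,c,d}  A: {b,d}

Compute FOLLOW by fixpoint:
seed FOLLOW(S) with $
pass 1:
  S→b A c: FOLLOW(A) ⊇ FIRST(c) = {c}; new: +{c}
  S→c a A: FOLLOW(A) ⊇ FOLLOW(S) ⊇ {$}; new: +{$}
  FOLLOW[S]={$}  FOLLOW[A]={$,c}
pass 2: (no change)
  FOLLOW[S]={$}  FOLLOW[A]={$,c}

FOLLOW(A) = ["$", "c"]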